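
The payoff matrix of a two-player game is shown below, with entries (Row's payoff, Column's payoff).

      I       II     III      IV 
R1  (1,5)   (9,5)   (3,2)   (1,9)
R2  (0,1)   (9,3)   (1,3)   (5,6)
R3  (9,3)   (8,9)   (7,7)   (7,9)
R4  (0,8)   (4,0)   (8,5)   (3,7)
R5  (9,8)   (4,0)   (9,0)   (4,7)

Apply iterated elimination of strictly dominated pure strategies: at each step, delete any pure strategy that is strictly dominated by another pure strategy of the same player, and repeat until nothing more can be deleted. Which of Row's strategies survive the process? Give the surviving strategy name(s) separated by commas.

R1, R2, R3, R5

For Column, IV strictly dominates III on the remaining rows (R1: 9>2, R2: 6>3, R3: 9>7, R4: 7>5, R5: 7>0); eliminate III.
For Row, R3 strictly dominates R4 on the remaining columns (I: 9>0, II: 8>4, IV: 7>3); eliminate R4.
Among the remaining strategies, none is strictly dominated by another pure strategy of the same player, so the elimination stops.
Surviving strategies — Row: {R1, R2, R3, R5}; Column: {I, II, IV}.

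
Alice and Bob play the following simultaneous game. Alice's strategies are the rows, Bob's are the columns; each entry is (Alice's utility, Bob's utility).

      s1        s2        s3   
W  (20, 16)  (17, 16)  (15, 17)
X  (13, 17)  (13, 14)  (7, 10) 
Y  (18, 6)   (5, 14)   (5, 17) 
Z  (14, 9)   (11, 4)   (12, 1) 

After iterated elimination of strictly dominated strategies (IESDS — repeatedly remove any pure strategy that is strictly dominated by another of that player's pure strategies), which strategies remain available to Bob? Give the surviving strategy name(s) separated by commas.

s3

Row X is eliminated: W beats it against every remaining column (s1: 20>13, s2: 17>13, s3: 15>7).
Row Y is eliminated: W beats it against every remaining column (s1: 20>18, s2: 17>5, s3: 15>5).
Alice's strategy Z is strictly dominated by W (s1: 20>14, s2: 17>11, s3: 15>12) and is removed.
For Bob, s3 strictly dominates s1 on the remaining rows (W: 17>16); eliminate s1.
Column s2 is eliminated: s3 beats it against every remaining row (W: 17>16).
Among the remaining strategies, none is strictly dominated by another pure strategy of the same player, so the elimination stops.
Surviving strategies — Alice: {W}; Bob: {s3}.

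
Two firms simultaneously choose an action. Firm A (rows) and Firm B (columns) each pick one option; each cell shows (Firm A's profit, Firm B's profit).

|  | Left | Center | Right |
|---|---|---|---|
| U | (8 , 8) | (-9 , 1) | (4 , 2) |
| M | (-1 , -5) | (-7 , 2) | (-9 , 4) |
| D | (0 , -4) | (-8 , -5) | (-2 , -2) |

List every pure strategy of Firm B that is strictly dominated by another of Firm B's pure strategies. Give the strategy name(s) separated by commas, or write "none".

Nothing dominates Left: Center at U (8>1); Right at U (8>2).
Center is strictly dominated by Right (U: 2>1, M: 4>2, D: -2>-5).
Right is not dominated — it holds its own against Left at M (4>-5); Center at U (2>1).

Center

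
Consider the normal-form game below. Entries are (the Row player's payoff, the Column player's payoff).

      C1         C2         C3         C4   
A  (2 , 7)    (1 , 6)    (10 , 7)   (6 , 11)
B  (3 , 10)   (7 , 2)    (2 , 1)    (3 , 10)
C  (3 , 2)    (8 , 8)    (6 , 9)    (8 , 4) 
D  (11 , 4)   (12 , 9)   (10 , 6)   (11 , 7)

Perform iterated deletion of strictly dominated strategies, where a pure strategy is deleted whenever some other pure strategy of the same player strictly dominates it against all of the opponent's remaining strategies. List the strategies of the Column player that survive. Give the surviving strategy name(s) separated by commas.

C2

The Row player's strategy B is strictly dominated by D (C1: 11>3, C2: 12>7, C3: 10>2, C4: 11>3) and is removed.
For the Row player, D strictly dominates C on the remaining columns (C1: 11>3, C2: 12>8, C3: 10>6, C4: 11>8); eliminate C.
The Column player's strategy C1 is strictly dominated by C4 (A: 11>7, D: 7>4) and is removed.
For the Column player, C4 strictly dominates C3 on the remaining rows (A: 11>7, D: 7>6); eliminate C3.
For the Row player, D strictly dominates A on the remaining columns (C2: 12>1, C4: 11>6); eliminate A.
For the Column player, C2 strictly dominates C4 on the remaining rows (D: 9>7); eliminate C4.
Among the remaining strategies, none is strictly dominated by another pure strategy of the same player, so the elimination stops.
Surviving strategies — the Row player: {D}; the Column player: {C2}.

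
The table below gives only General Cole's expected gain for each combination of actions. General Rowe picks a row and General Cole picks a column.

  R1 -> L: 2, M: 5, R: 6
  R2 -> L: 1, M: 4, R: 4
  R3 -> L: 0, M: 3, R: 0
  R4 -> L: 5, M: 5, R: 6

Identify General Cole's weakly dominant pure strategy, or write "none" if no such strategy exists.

L fails to dominate M at R1 (2<5).
M fails to dominate R at R1 (5<6).
R fails to dominate M at R3 (0<3).
No single strategy dominates all the others.

none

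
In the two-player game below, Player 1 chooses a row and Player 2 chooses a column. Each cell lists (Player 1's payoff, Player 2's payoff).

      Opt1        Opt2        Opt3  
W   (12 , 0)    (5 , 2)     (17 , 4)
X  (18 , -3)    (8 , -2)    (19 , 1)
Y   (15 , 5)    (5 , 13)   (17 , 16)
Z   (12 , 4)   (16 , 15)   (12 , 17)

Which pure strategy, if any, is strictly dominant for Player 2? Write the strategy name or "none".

Opt3 vs Opt1: W: 4>0, X: 1>-3, Y: 16>5, Z: 17>4.
Opt3 vs Opt2: W: 4>2, X: 1>-2, Y: 16>13, Z: 17>15.
Opt3 strictly beats every other strategy against every opponent action, so it is strictly dominant.

Opt3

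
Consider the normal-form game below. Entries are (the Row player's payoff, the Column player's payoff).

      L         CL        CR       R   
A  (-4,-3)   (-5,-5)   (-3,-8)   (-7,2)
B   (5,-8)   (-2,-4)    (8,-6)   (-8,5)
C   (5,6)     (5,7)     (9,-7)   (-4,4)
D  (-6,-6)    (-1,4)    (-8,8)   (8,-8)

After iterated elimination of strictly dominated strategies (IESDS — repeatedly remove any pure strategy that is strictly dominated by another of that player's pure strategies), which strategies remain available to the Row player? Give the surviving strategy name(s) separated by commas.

C

For the Row player, C strictly dominates A on the remaining columns (L: 5>-4, CL: 5>-5, CR: 9>-3, R: -4>-7); eliminate A.
For the Column player, CL strictly dominates L on the remaining rows (B: -4>-8, C: 7>6, D: 4>-6); eliminate L.
The Row player's strategy B is strictly dominated by C (CL: 5>-2, CR: 9>8, R: -4>-8) and is removed.
Column R is eliminated: CL beats it against every remaining row (C: 7>4, D: 4>-8).
The Row player's strategy D is strictly dominated by C (CL: 5>-1, CR: 9>-8) and is removed.
The Column player's strategy CR is strictly dominated by CL (C: 7>-7) and is removed.
Among the remaining strategies, none is strictly dominated by another pure strategy of the same player, so the elimination stops.
Surviving strategies — the Row player: {C}; the Column player: {CL}.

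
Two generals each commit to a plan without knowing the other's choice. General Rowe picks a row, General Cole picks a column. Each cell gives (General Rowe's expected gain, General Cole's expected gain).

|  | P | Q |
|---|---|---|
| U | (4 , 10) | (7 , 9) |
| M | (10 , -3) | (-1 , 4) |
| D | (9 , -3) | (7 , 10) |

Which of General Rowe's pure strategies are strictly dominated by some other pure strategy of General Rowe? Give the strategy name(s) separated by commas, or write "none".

U: no other strategy beats it everywhere (M at Q (7>-1); D at Q (7=7)).
M is not dominated — it holds its own against U at P (10>4); D at P (10>9).
Nothing dominates D: U at P (9>4); M at Q (7>-1).

none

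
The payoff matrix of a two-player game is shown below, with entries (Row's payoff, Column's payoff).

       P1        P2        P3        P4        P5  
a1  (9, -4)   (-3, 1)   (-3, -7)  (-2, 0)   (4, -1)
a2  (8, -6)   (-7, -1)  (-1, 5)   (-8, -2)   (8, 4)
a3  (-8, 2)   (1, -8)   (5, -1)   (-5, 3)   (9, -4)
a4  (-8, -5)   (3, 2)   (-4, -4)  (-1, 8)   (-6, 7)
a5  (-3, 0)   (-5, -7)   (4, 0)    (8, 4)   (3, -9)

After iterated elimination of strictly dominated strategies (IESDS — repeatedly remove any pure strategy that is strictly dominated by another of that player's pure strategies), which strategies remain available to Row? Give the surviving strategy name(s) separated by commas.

Column's strategy P1 is strictly dominated by P4 (a1: 0>-4, a2: -2>-6, a3: 3>2, a4: 8>-5, a5: 4>0) and is removed.
Row a2 is eliminated: a3 beats it against every remaining column (P2: 1>-7, P3: 5>-1, P4: -5>-8, P5: 9>8).
For Column, P4 strictly dominates P3 on the remaining rows (a1: 0>-7, a3: 3>-1, a4: 8>-4, a5: 4>0); eliminate P3.
For Column, P4 strictly dominates P5 on the remaining rows (a1: 0>-1, a3: 3>-4, a4: 8>7, a5: 4>-9); eliminate P5.
For Row, a4 strictly dominates a1 on the remaining columns (P2: 3>-3, P4: -1>-2); eliminate a1.
Row a3 is eliminated: a4 beats it against every remaining column (P2: 3>1, P4: -1>-5).
Column P2 is eliminated: P4 beats it against every remaining row (a4: 8>2, a5: 4>-7).
Row's strategy a4 is strictly dominated by a5 (P4: 8>-1) and is removed.
Among the remaining strategies, none is strictly dominated by another pure strategy of the same player, so the elimination stops.
Surviving strategies — Row: {a5}; Column: {P4}.

a5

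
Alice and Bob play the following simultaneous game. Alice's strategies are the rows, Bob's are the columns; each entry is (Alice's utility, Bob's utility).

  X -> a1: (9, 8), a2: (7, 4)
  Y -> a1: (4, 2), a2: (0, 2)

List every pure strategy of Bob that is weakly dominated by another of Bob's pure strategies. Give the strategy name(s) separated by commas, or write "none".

Nothing dominates a1: a2 at X (8>4).
a2 is weakly dominated by a1 (X: 8>4, Y: 2=2).

a2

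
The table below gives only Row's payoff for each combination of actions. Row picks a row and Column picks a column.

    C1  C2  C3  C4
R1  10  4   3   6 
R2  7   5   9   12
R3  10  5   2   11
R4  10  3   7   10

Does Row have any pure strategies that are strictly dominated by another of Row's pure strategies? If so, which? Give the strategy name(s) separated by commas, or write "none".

none

R1 is not dominated — it holds its own against R2 at C1 (10>7); R3 at C1 (10=10); R4 at C1 (10=10).
R2 is not dominated — it holds its own against R1 at C2 (5>4); R3 at C2 (5=5); R4 at C2 (5>3).
R3 is not dominated — it holds its own against R1 at C1 (10=10); R2 at C1 (10>7); R4 at C1 (10=10).
R4: no other strategy beats it everywhere (R1 at C1 (10=10); R2 at C1 (10>7); R3 at C1 (10=10)).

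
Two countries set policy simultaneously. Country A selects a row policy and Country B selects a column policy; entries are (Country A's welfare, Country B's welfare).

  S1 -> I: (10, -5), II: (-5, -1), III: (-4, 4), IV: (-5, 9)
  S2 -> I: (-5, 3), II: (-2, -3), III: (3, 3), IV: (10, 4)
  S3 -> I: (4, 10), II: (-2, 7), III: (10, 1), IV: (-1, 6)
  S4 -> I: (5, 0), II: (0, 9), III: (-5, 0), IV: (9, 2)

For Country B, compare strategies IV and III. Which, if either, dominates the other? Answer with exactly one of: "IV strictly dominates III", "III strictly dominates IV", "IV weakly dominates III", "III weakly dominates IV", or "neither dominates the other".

Compare IV to III across each choice by Country A: S1: 9>4, S2: 4>3, S3: 6>1, S4: 2>0.
Every comparison favours IV, so IV strictly dominates III.

IV strictly dominates III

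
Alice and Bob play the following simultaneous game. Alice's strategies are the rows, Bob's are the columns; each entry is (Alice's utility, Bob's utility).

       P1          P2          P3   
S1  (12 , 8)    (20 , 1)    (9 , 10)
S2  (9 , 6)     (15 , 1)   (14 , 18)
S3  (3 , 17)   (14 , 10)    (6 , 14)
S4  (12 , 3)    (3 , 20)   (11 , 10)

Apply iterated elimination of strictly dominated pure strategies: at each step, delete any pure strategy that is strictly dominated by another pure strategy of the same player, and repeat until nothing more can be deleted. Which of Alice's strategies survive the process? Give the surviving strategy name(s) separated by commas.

S2

Alice's strategy S3 is strictly dominated by S1 (P1: 12>3, P2: 20>14, P3: 9>6) and is removed.
Bob's strategy P1 is strictly dominated by P3 (S1: 10>8, S2: 18>6, S4: 10>3) and is removed.
For Alice, S2 strictly dominates S4 on the remaining columns (P2: 15>3, P3: 14>11); eliminate S4.
Column P2 is eliminated: P3 beats it against every remaining row (S1: 10>1, S2: 18>1).
Row S1 is eliminated: S2 beats it against every remaining column (P3: 14>9).
Among the remaining strategies, none is strictly dominated by another pure strategy of the same player, so the elimination stops.
Surviving strategies — Alice: {S2}; Bob: {P3}.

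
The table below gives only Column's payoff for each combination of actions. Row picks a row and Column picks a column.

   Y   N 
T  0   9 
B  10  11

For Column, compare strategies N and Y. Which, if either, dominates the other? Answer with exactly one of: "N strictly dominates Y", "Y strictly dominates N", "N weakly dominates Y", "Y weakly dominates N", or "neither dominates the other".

N strictly dominates Y

Compare N to Y across each opponent action: T: 9>0, B: 11>10.
Every comparison favours N, so N strictly dominates Y.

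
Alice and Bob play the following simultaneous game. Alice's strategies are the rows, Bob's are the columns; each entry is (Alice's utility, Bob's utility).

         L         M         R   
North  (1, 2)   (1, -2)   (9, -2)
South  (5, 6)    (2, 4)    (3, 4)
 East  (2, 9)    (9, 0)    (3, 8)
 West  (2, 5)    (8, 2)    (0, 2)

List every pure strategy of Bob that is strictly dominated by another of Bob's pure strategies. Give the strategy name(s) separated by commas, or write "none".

M, R

Nothing dominates L: M at North (2>-2); R at North (2>-2).
M: dominated, since L does at least as well everywhere (North: 2>-2, South: 6>4, East: 9>0, West: 5>2).
R is strictly dominated by L (North: 2>-2, South: 6>4, East: 9>8, West: 5>2).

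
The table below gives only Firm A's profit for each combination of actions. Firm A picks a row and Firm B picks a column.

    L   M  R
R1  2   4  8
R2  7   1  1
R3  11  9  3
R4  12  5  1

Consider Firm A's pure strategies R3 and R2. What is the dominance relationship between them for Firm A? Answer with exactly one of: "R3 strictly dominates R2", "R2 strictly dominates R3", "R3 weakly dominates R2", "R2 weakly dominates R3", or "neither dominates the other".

R3 strictly dominates R2

Compare R3 to R2 across every action of Firm B: L: 11>7, M: 9>1, R: 3>1.
Every comparison favours R3, so R3 strictly dominates R2.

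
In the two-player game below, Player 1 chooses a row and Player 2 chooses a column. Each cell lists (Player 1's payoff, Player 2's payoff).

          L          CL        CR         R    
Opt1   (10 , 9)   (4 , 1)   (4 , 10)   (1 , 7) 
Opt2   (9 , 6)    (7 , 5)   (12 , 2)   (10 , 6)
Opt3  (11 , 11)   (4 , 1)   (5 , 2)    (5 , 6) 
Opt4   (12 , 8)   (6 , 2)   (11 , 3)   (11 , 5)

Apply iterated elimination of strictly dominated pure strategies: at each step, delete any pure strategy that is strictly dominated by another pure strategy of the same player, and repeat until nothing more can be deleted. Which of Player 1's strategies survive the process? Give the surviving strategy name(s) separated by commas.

Opt4

For Player 1, Opt4 strictly dominates Opt1 on the remaining columns (L: 12>10, CL: 6>4, CR: 11>4, R: 11>1); eliminate Opt1.
Player 1's strategy Opt3 is strictly dominated by Opt4 (L: 12>11, CL: 6>4, CR: 11>5, R: 11>5) and is removed.
Player 2's strategy CL is strictly dominated by L (Opt2: 6>5, Opt4: 8>2) and is removed.
Column CR is eliminated: L beats it against every remaining row (Opt2: 6>2, Opt4: 8>3).
For Player 1, Opt4 strictly dominates Opt2 on the remaining columns (L: 12>9, R: 11>10); eliminate Opt2.
Player 2's strategy R is strictly dominated by L (Opt4: 8>5) and is removed.
Among the remaining strategies, none is strictly dominated by another pure strategy of the same player, so the elimination stops.
Surviving strategies — Player 1: {Opt4}; Player 2: {L}.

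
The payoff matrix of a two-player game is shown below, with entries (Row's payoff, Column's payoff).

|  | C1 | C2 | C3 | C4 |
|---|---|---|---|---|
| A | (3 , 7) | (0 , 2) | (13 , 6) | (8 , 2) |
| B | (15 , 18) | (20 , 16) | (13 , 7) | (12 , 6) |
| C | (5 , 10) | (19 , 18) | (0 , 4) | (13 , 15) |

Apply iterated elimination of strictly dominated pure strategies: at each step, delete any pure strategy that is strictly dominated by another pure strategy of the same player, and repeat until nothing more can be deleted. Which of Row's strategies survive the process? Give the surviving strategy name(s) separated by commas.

B

For Column, C1 strictly dominates C3 on the remaining rows (A: 7>6, B: 18>7, C: 10>4); eliminate C3.
Row A is eliminated: B beats it against every remaining column (C1: 15>3, C2: 20>0, C4: 12>8).
Column's strategy C4 is strictly dominated by C2 (B: 16>6, C: 18>15) and is removed.
Row C is eliminated: B beats it against every remaining column (C1: 15>5, C2: 20>19).
Column's strategy C2 is strictly dominated by C1 (B: 18>16) and is removed.
Among the remaining strategies, none is strictly dominated by another pure strategy of the same player, so the elimination stops.
Surviving strategies — Row: {B}; Column: {C1}.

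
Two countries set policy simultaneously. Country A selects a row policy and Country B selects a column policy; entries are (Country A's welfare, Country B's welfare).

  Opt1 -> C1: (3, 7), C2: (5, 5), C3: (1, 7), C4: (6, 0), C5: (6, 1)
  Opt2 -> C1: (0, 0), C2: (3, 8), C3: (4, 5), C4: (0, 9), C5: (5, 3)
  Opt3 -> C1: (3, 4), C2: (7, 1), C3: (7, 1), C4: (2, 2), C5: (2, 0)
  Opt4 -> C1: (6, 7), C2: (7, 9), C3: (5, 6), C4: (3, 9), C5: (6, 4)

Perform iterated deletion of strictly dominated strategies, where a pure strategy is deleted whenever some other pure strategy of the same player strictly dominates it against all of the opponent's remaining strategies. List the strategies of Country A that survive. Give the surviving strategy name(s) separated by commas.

Country A's strategy Opt2 is strictly dominated by Opt4 (C1: 6>0, C2: 7>3, C3: 5>4, C4: 3>0, C5: 6>5) and is removed.
For Country B, C1 strictly dominates C5 on the remaining rows (Opt1: 7>1, Opt3: 4>0, Opt4: 7>4); eliminate C5.
Among the remaining strategies, none is strictly dominated by another pure strategy of the same player, so the elimination stops.
Surviving strategies — Country A: {Opt1, Opt3, Opt4}; Country B: {C1, C2, C3, C4}.

Opt1, Opt3, Opt4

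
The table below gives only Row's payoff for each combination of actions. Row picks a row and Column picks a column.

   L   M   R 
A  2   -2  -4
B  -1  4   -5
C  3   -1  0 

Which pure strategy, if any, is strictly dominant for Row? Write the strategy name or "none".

none

A fails to dominate B at M (-2<4).
B fails to dominate A at L (-1<2).
C fails to dominate B at M (-1<4).
No single strategy dominates all the others.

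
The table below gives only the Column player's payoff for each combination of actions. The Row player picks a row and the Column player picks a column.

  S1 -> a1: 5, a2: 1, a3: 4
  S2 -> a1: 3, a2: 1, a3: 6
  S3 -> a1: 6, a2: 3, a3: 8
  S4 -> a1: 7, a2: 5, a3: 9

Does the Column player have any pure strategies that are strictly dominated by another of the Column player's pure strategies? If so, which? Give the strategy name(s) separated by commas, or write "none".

a2

Nothing dominates a1: a2 at S1 (5>1); a3 at S1 (5>4).
a1 strictly dominates a2 — S1: 5>1, S2: 3>1, S3: 6>3, S4: 7>5.
a3 is not dominated — it holds its own against a1 at S2 (6>3); a2 at S1 (4>1).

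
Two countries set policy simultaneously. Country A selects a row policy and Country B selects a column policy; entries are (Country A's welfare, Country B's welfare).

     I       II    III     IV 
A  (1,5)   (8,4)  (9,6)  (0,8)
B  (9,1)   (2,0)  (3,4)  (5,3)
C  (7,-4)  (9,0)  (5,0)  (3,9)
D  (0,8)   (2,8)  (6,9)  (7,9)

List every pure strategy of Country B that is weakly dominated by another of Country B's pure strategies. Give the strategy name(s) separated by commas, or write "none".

I: dominated, since III does at least as well everywhere (A: 6>5, B: 4>1, C: 0>-4, D: 9>8).
III weakly dominates II — A: 6>4, B: 4>0, C: 0=0, D: 9>8.
III is not dominated — it holds its own against I at A (6>5); II at A (6>4); IV at B (4>3).
Nothing dominates IV: I at A (8>5); II at A (8>4); III at A (8>6).

I, II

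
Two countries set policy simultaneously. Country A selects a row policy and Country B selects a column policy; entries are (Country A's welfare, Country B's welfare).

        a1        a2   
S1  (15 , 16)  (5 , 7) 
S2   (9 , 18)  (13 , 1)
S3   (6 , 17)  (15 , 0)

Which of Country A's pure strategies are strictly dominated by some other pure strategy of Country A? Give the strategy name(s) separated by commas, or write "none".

Nothing dominates S1: S2 at a1 (15>9); S3 at a1 (15>6).
S2: no other strategy beats it everywhere (S1 at a2 (13>5); S3 at a1 (9>6)).
Nothing dominates S3: S1 at a2 (15>5); S2 at a2 (15>13).

none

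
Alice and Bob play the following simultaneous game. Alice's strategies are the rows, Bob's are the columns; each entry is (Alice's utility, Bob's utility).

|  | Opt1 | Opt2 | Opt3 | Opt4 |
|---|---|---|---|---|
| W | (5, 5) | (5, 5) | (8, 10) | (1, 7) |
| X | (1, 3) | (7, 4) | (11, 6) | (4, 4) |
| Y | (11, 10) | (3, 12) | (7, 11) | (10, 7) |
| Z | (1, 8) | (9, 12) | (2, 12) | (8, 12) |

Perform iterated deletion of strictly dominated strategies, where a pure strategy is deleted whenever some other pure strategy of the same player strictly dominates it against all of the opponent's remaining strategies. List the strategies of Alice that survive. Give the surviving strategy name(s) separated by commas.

For Bob, Opt3 strictly dominates Opt1 on the remaining rows (W: 10>5, X: 6>3, Y: 11>10, Z: 12>8); eliminate Opt1.
Row W is eliminated: X beats it against every remaining column (Opt2: 7>5, Opt3: 11>8, Opt4: 4>1).
Among the remaining strategies, none is strictly dominated by another pure strategy of the same player, so the elimination stops.
Surviving strategies — Alice: {X, Y, Z}; Bob: {Opt2, Opt3, Opt4}.

X, Y, Z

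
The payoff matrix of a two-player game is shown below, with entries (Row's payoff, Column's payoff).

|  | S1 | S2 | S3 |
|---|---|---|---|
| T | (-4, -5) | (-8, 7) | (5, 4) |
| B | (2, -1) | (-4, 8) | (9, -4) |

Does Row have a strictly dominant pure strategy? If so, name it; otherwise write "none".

B vs T: S1: 2>-4, S2: -4>-8, S3: 9>5.
B strictly beats every other strategy against every opponent action, so it is strictly dominant.

B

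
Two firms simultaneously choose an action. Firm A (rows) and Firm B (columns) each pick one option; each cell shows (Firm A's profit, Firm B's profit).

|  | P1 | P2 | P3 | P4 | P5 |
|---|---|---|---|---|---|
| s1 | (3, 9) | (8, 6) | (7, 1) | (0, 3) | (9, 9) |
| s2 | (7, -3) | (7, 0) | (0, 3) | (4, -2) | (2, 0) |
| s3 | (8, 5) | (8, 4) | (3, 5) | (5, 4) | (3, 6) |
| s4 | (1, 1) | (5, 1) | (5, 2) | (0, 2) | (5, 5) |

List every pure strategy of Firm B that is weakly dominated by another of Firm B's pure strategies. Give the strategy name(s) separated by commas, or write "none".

P1, P2, P4

P1 is weakly dominated by P5 (s1: 9=9, s2: 0>-3, s3: 6>5, s4: 5>1).
P2 is weakly dominated by P5 (s1: 9>6, s2: 0=0, s3: 6>4, s4: 5>1).
P3: no other strategy beats it everywhere (P1 at s2 (3>-3); P2 at s2 (3>0); P4 at s2 (3>-2); P5 at s2 (3>0)).
P4: dominated, since P5 does at least as well everywhere (s1: 9>3, s2: 0>-2, s3: 6>4, s4: 5>2).
Nothing dominates P5: P1 at s2 (0>-3); P2 at s1 (9>6); P3 at s1 (9>1); P4 at s1 (9>3).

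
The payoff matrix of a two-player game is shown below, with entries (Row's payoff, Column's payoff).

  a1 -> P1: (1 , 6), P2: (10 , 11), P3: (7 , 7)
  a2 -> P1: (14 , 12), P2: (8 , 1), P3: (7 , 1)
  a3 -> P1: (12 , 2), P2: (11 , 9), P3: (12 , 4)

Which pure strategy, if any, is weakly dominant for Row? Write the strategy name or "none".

none

a1 fails to dominate a2 at P1 (1<14).
a2 fails to dominate a1 at P2 (8<10).
a3 fails to dominate a2 at P1 (12<14).
No single strategy dominates all the others.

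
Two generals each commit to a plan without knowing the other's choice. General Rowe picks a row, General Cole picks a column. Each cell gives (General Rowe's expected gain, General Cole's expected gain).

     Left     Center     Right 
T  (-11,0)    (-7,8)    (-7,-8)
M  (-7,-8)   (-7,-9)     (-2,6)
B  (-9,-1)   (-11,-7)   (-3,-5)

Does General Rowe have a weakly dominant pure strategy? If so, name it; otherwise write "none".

M

M vs T: Left: -7>-11, Center: -7=-7, Right: -2>-7.
M vs B: Left: -7>-9, Center: -7>-11, Right: -2>-3.
M is at least as good as every other strategy against every opponent action, so it is weakly dominant.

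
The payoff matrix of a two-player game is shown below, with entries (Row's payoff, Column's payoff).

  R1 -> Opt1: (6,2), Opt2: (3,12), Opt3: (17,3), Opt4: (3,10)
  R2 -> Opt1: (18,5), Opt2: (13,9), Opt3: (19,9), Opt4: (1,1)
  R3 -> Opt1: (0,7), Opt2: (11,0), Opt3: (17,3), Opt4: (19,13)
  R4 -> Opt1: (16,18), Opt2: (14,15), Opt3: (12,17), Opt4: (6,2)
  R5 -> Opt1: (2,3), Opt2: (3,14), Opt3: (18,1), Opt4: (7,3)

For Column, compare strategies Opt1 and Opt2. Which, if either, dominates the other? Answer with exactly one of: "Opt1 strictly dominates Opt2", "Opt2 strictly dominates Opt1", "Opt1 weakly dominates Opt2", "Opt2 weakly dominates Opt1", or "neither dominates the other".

neither dominates the other

Opt1's payoffs vs Opt2's, by Row's action — R1: 2<12, R2: 5<9, R3: 7>0, R4: 18>15, R5: 3<14.
Opt1 does better at R3, R4 but worse at R1, R2, R5; neither strategy dominates the other.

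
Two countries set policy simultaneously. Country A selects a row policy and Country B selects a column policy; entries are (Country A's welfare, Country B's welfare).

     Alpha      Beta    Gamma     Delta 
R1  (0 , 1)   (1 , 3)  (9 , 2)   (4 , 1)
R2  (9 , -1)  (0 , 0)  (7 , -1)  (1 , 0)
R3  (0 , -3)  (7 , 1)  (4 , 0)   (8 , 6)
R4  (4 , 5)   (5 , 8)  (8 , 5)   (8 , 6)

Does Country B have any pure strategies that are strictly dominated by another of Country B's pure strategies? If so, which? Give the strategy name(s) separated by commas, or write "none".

Alpha, Gamma

Alpha is strictly dominated by Beta (R1: 3>1, R2: 0>-1, R3: 1>-3, R4: 8>5).
Beta is not dominated — it holds its own against Alpha at R1 (3>1); Gamma at R1 (3>2); Delta at R1 (3>1).
Gamma: dominated, since Beta does at least as well everywhere (R1: 3>2, R2: 0>-1, R3: 1>0, R4: 8>5).
Delta: no other strategy beats it everywhere (Alpha at R1 (1=1); Beta at R2 (0=0); Gamma at R2 (0>-1)).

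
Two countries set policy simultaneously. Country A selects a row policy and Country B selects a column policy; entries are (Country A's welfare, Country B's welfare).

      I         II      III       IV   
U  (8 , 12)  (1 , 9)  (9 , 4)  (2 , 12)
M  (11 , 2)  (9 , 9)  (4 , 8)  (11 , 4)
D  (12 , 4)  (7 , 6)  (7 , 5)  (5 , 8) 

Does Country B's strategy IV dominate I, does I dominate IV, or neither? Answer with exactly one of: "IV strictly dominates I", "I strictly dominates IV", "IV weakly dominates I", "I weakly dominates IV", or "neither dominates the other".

IV weakly dominates I

IV's payoffs vs I's, by Country A's action — U: 12=12, M: 4>2, D: 8>4.
IV is at least as good everywhere and strictly better somewhere (tied only at U), so IV weakly but not strictly dominates I.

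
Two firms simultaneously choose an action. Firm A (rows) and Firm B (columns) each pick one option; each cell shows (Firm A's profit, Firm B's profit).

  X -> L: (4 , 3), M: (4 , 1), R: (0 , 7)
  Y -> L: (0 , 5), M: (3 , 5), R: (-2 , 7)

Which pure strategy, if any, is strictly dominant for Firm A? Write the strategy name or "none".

X vs Y: L: 4>0, M: 4>3, R: 0>-2.
X strictly beats every other strategy against every opponent action, so it is strictly dominant.

X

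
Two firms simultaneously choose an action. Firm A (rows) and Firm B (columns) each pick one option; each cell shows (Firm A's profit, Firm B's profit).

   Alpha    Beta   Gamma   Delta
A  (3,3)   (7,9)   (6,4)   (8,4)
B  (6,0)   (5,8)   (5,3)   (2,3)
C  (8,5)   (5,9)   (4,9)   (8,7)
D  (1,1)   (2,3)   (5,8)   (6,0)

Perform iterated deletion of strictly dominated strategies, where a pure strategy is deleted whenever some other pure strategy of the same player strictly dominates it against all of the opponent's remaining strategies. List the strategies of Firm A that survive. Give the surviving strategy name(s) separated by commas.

Firm A's strategy D is strictly dominated by A (Alpha: 3>1, Beta: 7>2, Gamma: 6>5, Delta: 8>6) and is removed.
For Firm B, Beta strictly dominates Alpha on the remaining rows (A: 9>3, B: 8>0, C: 9>5); eliminate Alpha.
Row B is eliminated: A beats it against every remaining column (Beta: 7>5, Gamma: 6>5, Delta: 8>2).
Firm B's strategy Delta is strictly dominated by Beta (A: 9>4, C: 9>7) and is removed.
Firm A's strategy C is strictly dominated by A (Beta: 7>5, Gamma: 6>4) and is removed.
Firm B's strategy Gamma is strictly dominated by Beta (A: 9>4) and is removed.
Among the remaining strategies, none is strictly dominated by another pure strategy of the same player, so the elimination stops.
Surviving strategies — Firm A: {A}; Firm B: {Beta}.

A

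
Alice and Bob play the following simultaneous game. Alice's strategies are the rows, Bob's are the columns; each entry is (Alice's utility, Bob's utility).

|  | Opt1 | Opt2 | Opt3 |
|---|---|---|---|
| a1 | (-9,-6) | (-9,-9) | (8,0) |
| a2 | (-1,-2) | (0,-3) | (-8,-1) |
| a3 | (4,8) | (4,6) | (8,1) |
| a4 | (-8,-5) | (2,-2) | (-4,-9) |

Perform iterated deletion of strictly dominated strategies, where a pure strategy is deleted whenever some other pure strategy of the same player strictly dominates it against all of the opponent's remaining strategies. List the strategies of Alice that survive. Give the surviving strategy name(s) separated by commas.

Alice's strategy a2 is strictly dominated by a3 (Opt1: 4>-1, Opt2: 4>0, Opt3: 8>-8) and is removed.
For Alice, a3 strictly dominates a4 on the remaining columns (Opt1: 4>-8, Opt2: 4>2, Opt3: 8>-4); eliminate a4.
For Bob, Opt1 strictly dominates Opt2 on the remaining rows (a1: -6>-9, a3: 8>6); eliminate Opt2.
Among the remaining strategies, none is strictly dominated by another pure strategy of the same player, so the elimination stops.
Surviving strategies — Alice: {a1, a3}; Bob: {Opt1, Opt3}.

a1, a3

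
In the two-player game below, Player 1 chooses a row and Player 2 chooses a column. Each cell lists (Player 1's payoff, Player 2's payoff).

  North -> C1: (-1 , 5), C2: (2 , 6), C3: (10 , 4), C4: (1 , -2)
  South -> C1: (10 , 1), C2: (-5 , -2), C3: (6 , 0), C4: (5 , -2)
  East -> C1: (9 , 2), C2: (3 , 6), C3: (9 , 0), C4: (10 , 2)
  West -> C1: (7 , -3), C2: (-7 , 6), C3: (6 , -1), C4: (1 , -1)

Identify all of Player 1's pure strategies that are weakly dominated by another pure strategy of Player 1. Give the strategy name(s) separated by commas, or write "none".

Nothing dominates North: South at C2 (2>-5); East at C3 (10>9); West at C2 (2>-7).
South: no other strategy beats it everywhere (North at C1 (10>-1); East at C1 (10>9); West at C1 (10>7)).
East: no other strategy beats it everywhere (North at C1 (9>-1); South at C2 (3>-5); West at C1 (9>7)).
West is weakly dominated by South (C1: 10>7, C2: -5>-7, C3: 6=6, C4: 5>1).

West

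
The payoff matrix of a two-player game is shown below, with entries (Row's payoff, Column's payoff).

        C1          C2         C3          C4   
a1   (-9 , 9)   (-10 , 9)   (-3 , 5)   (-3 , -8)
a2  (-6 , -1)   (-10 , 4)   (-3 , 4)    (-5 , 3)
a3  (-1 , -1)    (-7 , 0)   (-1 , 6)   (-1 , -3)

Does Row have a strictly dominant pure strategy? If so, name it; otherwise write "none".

a3

a3 vs a1: C1: -1>-9, C2: -7>-10, C3: -1>-3, C4: -1>-3.
a3 vs a2: C1: -1>-6, C2: -7>-10, C3: -1>-3, C4: -1>-5.
a3 strictly beats every other strategy against every opponent action, so it is strictly dominant.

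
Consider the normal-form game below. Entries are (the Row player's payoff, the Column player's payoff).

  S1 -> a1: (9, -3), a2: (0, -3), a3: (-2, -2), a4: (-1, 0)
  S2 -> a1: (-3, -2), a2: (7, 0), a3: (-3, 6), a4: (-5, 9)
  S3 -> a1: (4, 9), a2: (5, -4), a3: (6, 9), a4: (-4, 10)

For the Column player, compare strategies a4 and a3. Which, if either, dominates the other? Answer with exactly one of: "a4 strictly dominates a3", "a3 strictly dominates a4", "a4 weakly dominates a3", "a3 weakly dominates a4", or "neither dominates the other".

a4's payoffs vs a3's, by the Row player's action — S1: 0>-2, S2: 9>6, S3: 10>9.
Every comparison favours a4, so a4 strictly dominates a3.

a4 strictly dominates a3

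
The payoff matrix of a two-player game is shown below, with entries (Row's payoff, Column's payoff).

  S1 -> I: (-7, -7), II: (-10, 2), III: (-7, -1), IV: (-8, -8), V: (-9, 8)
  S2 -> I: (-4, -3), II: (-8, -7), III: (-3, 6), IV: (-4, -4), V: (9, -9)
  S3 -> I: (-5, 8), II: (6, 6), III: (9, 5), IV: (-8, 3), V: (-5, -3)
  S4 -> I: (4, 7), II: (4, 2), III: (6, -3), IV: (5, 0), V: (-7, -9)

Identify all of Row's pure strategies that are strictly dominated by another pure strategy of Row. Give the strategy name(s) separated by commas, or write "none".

S1

S2 strictly dominates S1 — I: -4>-7, II: -8>-10, III: -3>-7, IV: -4>-8, V: 9>-9.
S2 is not dominated — it holds its own against S1 at I (-4>-7); S3 at I (-4>-5); S4 at V (9>-7).
S3: no other strategy beats it everywhere (S1 at I (-5>-7); S2 at II (6>-8); S4 at II (6>4)).
S4: no other strategy beats it everywhere (S1 at I (4>-7); S2 at I (4>-4); S3 at I (4>-5)).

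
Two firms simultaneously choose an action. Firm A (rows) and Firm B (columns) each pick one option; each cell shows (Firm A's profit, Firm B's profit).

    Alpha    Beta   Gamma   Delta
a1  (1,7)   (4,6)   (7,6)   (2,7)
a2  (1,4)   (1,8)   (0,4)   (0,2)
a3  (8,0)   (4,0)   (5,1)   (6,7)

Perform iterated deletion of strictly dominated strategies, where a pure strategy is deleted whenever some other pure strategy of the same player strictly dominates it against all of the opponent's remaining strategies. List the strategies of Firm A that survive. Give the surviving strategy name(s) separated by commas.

a3

Firm A's strategy a2 is strictly dominated by a3 (Alpha: 8>1, Beta: 4>1, Gamma: 5>0, Delta: 6>0) and is removed.
Column Beta is eliminated: Delta beats it against every remaining row (a1: 7>6, a3: 7>0).
Firm B's strategy Gamma is strictly dominated by Delta (a1: 7>6, a3: 7>1) and is removed.
For Firm A, a3 strictly dominates a1 on the remaining columns (Alpha: 8>1, Delta: 6>2); eliminate a1.
Column Alpha is eliminated: Delta beats it against every remaining row (a3: 7>0).
Among the remaining strategies, none is strictly dominated by another pure strategy of the same player, so the elimination stops.
Surviving strategies — Firm A: {a3}; Firm B: {Delta}.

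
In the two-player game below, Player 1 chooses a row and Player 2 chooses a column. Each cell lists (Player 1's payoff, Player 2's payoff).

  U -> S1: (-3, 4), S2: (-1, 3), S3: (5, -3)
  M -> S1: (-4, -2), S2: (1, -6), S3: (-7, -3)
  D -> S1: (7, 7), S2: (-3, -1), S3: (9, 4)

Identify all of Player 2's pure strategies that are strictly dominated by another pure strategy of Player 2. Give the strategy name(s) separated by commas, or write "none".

Nothing dominates S1: S2 at U (4>3); S3 at U (4>-3).
S2: dominated, since S1 does at least as well everywhere (U: 4>3, M: -2>-6, D: 7>-1).
S3 is strictly dominated by S1 (U: 4>-3, M: -2>-3, D: 7>4).

S2, S3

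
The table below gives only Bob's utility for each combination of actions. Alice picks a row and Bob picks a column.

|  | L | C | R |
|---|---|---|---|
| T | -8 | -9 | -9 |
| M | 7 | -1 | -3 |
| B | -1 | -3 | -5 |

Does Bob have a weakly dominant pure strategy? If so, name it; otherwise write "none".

L vs C: T: -8>-9, M: 7>-1, B: -1>-3.
L vs R: T: -8>-9, M: 7>-3, B: -1>-5.
L is at least as good as every other strategy against every opponent action, so it is weakly dominant.

L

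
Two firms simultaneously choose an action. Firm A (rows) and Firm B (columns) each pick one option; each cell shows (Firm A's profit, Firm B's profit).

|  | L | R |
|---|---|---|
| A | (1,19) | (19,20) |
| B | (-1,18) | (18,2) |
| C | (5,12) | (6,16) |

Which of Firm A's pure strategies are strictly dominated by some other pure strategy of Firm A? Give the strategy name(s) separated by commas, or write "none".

B

A is not dominated — it holds its own against B at L (1>-1); C at R (19>6).
A strictly dominates B — L: 1>-1, R: 19>18.
Nothing dominates C: A at L (5>1); B at L (5>-1).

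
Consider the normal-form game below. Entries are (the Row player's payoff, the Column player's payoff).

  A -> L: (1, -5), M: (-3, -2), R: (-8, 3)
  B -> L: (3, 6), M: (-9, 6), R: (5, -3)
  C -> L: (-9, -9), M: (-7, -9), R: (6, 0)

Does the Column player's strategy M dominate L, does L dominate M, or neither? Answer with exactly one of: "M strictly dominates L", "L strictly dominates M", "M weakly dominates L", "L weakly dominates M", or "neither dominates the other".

M weakly dominates L

Compare M to L across every action of the Row player: A: -2>-5, B: 6=6, C: -9=-9.
M is at least as good everywhere and strictly better somewhere (tied only at B, C), so M weakly but not strictly dominates L.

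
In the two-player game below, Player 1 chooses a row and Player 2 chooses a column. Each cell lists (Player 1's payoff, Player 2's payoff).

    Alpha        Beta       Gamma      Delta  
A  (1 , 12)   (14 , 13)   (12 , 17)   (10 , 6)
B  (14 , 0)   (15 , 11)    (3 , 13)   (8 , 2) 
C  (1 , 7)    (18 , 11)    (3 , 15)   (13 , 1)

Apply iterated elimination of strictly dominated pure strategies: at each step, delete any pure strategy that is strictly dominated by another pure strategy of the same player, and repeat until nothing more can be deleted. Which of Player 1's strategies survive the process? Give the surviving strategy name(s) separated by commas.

Column Alpha is eliminated: Beta beats it against every remaining row (A: 13>12, B: 11>0, C: 11>7).
Column Beta is eliminated: Gamma beats it against every remaining row (A: 17>13, B: 13>11, C: 15>11).
For Player 1, A strictly dominates B on the remaining columns (Gamma: 12>3, Delta: 10>8); eliminate B.
Player 2's strategy Delta is strictly dominated by Gamma (A: 17>6, C: 15>1) and is removed.
Row C is eliminated: A beats it against every remaining column (Gamma: 12>3).
Among the remaining strategies, none is strictly dominated by another pure strategy of the same player, so the elimination stops.
Surviving strategies — Player 1: {A}; Player 2: {Gamma}.

A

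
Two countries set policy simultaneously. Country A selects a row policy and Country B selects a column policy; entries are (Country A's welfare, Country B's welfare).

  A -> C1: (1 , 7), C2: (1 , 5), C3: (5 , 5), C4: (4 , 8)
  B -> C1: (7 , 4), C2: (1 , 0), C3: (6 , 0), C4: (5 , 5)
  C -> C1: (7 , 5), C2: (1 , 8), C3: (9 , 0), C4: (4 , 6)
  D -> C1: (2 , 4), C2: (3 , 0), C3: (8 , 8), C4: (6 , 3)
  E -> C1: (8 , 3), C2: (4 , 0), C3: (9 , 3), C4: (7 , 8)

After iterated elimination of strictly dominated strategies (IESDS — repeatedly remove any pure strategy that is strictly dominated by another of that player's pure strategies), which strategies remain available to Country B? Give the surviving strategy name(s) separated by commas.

C4

Country A's strategy A is strictly dominated by D (C1: 2>1, C2: 3>1, C3: 8>5, C4: 6>4) and is removed.
For Country A, E strictly dominates B on the remaining columns (C1: 8>7, C2: 4>1, C3: 9>6, C4: 7>5); eliminate B.
For Country A, E strictly dominates D on the remaining columns (C1: 8>2, C2: 4>3, C3: 9>8, C4: 7>6); eliminate D.
For Country B, C4 strictly dominates C1 on the remaining rows (C: 6>5, E: 8>3); eliminate C1.
Country B's strategy C3 is strictly dominated by C4 (C: 6>0, E: 8>3) and is removed.
For Country A, E strictly dominates C on the remaining columns (C2: 4>1, C4: 7>4); eliminate C.
For Country B, C4 strictly dominates C2 on the remaining rows (E: 8>0); eliminate C2.
Among the remaining strategies, none is strictly dominated by another pure strategy of the same player, so the elimination stops.
Surviving strategies — Country A: {E}; Country B: {C4}.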